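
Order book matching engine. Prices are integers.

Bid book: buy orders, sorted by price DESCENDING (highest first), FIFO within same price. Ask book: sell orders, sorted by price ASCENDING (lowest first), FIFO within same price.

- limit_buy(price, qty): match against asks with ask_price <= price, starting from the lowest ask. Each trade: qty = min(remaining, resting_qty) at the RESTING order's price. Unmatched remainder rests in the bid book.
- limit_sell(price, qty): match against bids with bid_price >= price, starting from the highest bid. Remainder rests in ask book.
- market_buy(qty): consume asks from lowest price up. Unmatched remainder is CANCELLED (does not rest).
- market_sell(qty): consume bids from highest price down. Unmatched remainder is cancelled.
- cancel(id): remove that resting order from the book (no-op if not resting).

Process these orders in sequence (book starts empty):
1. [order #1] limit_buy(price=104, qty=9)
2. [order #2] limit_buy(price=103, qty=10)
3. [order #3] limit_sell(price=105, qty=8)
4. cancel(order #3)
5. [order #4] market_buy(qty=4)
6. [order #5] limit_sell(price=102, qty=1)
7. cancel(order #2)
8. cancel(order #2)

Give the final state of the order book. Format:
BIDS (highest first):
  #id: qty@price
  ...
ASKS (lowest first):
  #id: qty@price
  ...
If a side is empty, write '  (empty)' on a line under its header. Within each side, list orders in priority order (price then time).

After op 1 [order #1] limit_buy(price=104, qty=9): fills=none; bids=[#1:9@104] asks=[-]
After op 2 [order #2] limit_buy(price=103, qty=10): fills=none; bids=[#1:9@104 #2:10@103] asks=[-]
After op 3 [order #3] limit_sell(price=105, qty=8): fills=none; bids=[#1:9@104 #2:10@103] asks=[#3:8@105]
After op 4 cancel(order #3): fills=none; bids=[#1:9@104 #2:10@103] asks=[-]
After op 5 [order #4] market_buy(qty=4): fills=none; bids=[#1:9@104 #2:10@103] asks=[-]
After op 6 [order #5] limit_sell(price=102, qty=1): fills=#1x#5:1@104; bids=[#1:8@104 #2:10@103] asks=[-]
After op 7 cancel(order #2): fills=none; bids=[#1:8@104] asks=[-]
After op 8 cancel(order #2): fills=none; bids=[#1:8@104] asks=[-]

Answer: BIDS (highest first):
  #1: 8@104
ASKS (lowest first):
  (empty)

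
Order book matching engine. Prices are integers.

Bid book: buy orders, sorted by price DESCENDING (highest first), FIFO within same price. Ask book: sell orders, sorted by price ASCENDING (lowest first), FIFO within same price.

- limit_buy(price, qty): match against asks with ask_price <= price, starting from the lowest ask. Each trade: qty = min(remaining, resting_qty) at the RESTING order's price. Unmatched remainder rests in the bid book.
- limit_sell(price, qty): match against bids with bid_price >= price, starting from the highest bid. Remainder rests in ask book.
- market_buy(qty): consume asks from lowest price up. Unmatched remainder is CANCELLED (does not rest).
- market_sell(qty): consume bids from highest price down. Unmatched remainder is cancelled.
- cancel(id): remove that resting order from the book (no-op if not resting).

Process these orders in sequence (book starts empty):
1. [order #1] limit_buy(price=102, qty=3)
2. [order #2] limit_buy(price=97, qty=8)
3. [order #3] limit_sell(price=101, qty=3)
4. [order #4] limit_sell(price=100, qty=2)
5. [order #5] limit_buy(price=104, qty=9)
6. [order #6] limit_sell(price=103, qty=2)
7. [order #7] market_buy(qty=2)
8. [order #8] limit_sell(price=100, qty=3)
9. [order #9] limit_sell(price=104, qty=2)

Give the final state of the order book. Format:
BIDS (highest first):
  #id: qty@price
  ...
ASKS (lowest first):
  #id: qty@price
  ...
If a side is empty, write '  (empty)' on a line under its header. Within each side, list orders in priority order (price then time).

After op 1 [order #1] limit_buy(price=102, qty=3): fills=none; bids=[#1:3@102] asks=[-]
After op 2 [order #2] limit_buy(price=97, qty=8): fills=none; bids=[#1:3@102 #2:8@97] asks=[-]
After op 3 [order #3] limit_sell(price=101, qty=3): fills=#1x#3:3@102; bids=[#2:8@97] asks=[-]
After op 4 [order #4] limit_sell(price=100, qty=2): fills=none; bids=[#2:8@97] asks=[#4:2@100]
After op 5 [order #5] limit_buy(price=104, qty=9): fills=#5x#4:2@100; bids=[#5:7@104 #2:8@97] asks=[-]
After op 6 [order #6] limit_sell(price=103, qty=2): fills=#5x#6:2@104; bids=[#5:5@104 #2:8@97] asks=[-]
After op 7 [order #7] market_buy(qty=2): fills=none; bids=[#5:5@104 #2:8@97] asks=[-]
After op 8 [order #8] limit_sell(price=100, qty=3): fills=#5x#8:3@104; bids=[#5:2@104 #2:8@97] asks=[-]
After op 9 [order #9] limit_sell(price=104, qty=2): fills=#5x#9:2@104; bids=[#2:8@97] asks=[-]

Answer: BIDS (highest first):
  #2: 8@97
ASKS (lowest first):
  (empty)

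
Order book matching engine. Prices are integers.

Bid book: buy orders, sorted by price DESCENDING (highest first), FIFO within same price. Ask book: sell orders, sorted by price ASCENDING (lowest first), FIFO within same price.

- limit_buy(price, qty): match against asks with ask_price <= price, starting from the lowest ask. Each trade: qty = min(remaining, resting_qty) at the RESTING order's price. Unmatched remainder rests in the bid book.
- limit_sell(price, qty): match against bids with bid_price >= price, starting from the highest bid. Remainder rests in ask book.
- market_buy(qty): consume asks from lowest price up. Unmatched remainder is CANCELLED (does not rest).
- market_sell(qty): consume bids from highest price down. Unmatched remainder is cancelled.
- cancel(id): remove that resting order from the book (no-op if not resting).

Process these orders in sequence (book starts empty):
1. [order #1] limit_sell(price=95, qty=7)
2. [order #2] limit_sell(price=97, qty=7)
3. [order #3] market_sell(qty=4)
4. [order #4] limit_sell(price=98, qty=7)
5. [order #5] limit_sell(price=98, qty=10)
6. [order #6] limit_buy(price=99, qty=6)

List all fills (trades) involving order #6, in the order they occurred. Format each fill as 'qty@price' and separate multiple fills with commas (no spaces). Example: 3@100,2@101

Answer: 6@95

Derivation:
After op 1 [order #1] limit_sell(price=95, qty=7): fills=none; bids=[-] asks=[#1:7@95]
After op 2 [order #2] limit_sell(price=97, qty=7): fills=none; bids=[-] asks=[#1:7@95 #2:7@97]
After op 3 [order #3] market_sell(qty=4): fills=none; bids=[-] asks=[#1:7@95 #2:7@97]
After op 4 [order #4] limit_sell(price=98, qty=7): fills=none; bids=[-] asks=[#1:7@95 #2:7@97 #4:7@98]
After op 5 [order #5] limit_sell(price=98, qty=10): fills=none; bids=[-] asks=[#1:7@95 #2:7@97 #4:7@98 #5:10@98]
After op 6 [order #6] limit_buy(price=99, qty=6): fills=#6x#1:6@95; bids=[-] asks=[#1:1@95 #2:7@97 #4:7@98 #5:10@98]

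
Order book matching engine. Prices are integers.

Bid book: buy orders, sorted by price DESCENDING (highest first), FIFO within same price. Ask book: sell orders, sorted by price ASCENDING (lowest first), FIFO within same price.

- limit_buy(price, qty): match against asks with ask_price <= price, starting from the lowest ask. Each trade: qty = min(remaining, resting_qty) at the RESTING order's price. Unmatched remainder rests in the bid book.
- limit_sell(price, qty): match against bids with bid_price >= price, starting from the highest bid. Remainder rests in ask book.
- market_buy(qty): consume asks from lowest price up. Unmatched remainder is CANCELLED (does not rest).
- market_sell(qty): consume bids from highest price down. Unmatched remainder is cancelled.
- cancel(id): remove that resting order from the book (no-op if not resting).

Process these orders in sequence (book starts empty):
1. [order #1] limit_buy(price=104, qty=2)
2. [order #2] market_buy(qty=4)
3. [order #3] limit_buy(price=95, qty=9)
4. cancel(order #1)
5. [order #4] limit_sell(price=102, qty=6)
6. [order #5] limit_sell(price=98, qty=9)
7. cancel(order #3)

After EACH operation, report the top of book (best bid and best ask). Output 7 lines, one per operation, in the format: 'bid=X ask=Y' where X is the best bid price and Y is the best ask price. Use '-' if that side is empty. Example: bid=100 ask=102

Answer: bid=104 ask=-
bid=104 ask=-
bid=104 ask=-
bid=95 ask=-
bid=95 ask=102
bid=95 ask=98
bid=- ask=98

Derivation:
After op 1 [order #1] limit_buy(price=104, qty=2): fills=none; bids=[#1:2@104] asks=[-]
After op 2 [order #2] market_buy(qty=4): fills=none; bids=[#1:2@104] asks=[-]
After op 3 [order #3] limit_buy(price=95, qty=9): fills=none; bids=[#1:2@104 #3:9@95] asks=[-]
After op 4 cancel(order #1): fills=none; bids=[#3:9@95] asks=[-]
After op 5 [order #4] limit_sell(price=102, qty=6): fills=none; bids=[#3:9@95] asks=[#4:6@102]
After op 6 [order #5] limit_sell(price=98, qty=9): fills=none; bids=[#3:9@95] asks=[#5:9@98 #4:6@102]
After op 7 cancel(order #3): fills=none; bids=[-] asks=[#5:9@98 #4:6@102]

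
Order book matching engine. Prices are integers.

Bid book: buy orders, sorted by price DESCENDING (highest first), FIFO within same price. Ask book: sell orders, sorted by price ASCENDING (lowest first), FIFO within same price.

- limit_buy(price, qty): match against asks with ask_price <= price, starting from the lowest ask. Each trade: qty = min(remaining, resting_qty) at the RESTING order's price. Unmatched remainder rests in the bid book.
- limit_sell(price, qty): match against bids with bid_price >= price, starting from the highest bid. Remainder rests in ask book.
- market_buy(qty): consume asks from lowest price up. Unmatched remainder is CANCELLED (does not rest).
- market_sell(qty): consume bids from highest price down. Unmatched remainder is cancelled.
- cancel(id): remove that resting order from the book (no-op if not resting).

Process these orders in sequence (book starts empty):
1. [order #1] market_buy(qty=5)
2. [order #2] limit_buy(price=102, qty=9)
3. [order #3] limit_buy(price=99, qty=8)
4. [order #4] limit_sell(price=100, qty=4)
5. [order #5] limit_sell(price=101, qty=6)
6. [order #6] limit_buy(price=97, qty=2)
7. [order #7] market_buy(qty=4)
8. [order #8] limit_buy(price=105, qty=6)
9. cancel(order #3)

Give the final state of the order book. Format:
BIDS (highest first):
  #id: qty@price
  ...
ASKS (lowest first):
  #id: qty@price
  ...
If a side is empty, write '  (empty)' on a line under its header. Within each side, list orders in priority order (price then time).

Answer: BIDS (highest first):
  #8: 6@105
  #6: 2@97
ASKS (lowest first):
  (empty)

Derivation:
After op 1 [order #1] market_buy(qty=5): fills=none; bids=[-] asks=[-]
After op 2 [order #2] limit_buy(price=102, qty=9): fills=none; bids=[#2:9@102] asks=[-]
After op 3 [order #3] limit_buy(price=99, qty=8): fills=none; bids=[#2:9@102 #3:8@99] asks=[-]
After op 4 [order #4] limit_sell(price=100, qty=4): fills=#2x#4:4@102; bids=[#2:5@102 #3:8@99] asks=[-]
After op 5 [order #5] limit_sell(price=101, qty=6): fills=#2x#5:5@102; bids=[#3:8@99] asks=[#5:1@101]
After op 6 [order #6] limit_buy(price=97, qty=2): fills=none; bids=[#3:8@99 #6:2@97] asks=[#5:1@101]
After op 7 [order #7] market_buy(qty=4): fills=#7x#5:1@101; bids=[#3:8@99 #6:2@97] asks=[-]
After op 8 [order #8] limit_buy(price=105, qty=6): fills=none; bids=[#8:6@105 #3:8@99 #6:2@97] asks=[-]
After op 9 cancel(order #3): fills=none; bids=[#8:6@105 #6:2@97] asks=[-]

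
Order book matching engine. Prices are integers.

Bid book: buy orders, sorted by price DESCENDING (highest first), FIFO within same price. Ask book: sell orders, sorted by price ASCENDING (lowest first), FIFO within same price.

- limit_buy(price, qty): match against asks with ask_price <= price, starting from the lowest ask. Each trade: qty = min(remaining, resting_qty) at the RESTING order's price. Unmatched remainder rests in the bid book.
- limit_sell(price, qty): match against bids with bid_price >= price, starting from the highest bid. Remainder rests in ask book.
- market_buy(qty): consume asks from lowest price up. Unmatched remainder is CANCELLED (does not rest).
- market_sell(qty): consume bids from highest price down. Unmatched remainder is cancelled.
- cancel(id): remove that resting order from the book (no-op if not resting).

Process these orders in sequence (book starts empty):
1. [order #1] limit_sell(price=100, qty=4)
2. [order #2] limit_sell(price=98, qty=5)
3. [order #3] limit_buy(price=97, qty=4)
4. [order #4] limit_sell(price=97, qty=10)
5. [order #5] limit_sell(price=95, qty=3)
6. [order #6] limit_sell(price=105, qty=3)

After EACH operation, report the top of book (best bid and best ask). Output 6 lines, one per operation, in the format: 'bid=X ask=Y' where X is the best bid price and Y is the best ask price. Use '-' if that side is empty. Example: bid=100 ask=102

Answer: bid=- ask=100
bid=- ask=98
bid=97 ask=98
bid=- ask=97
bid=- ask=95
bid=- ask=95

Derivation:
After op 1 [order #1] limit_sell(price=100, qty=4): fills=none; bids=[-] asks=[#1:4@100]
After op 2 [order #2] limit_sell(price=98, qty=5): fills=none; bids=[-] asks=[#2:5@98 #1:4@100]
After op 3 [order #3] limit_buy(price=97, qty=4): fills=none; bids=[#3:4@97] asks=[#2:5@98 #1:4@100]
After op 4 [order #4] limit_sell(price=97, qty=10): fills=#3x#4:4@97; bids=[-] asks=[#4:6@97 #2:5@98 #1:4@100]
After op 5 [order #5] limit_sell(price=95, qty=3): fills=none; bids=[-] asks=[#5:3@95 #4:6@97 #2:5@98 #1:4@100]
After op 6 [order #6] limit_sell(price=105, qty=3): fills=none; bids=[-] asks=[#5:3@95 #4:6@97 #2:5@98 #1:4@100 #6:3@105]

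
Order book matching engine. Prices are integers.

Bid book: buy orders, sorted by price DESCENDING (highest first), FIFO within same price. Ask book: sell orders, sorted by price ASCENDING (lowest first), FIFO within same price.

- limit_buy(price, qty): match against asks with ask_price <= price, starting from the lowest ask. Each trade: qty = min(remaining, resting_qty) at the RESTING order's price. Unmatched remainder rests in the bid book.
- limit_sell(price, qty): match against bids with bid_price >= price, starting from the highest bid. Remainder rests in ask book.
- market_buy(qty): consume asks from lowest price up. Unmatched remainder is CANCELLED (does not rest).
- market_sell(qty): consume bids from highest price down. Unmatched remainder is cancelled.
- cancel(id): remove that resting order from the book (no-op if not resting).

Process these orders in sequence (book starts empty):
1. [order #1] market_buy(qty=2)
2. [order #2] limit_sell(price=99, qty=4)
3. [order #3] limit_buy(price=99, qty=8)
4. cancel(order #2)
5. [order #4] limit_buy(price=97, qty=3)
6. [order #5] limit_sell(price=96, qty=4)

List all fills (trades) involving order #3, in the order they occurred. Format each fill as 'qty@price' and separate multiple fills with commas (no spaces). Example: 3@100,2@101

Answer: 4@99,4@99

Derivation:
After op 1 [order #1] market_buy(qty=2): fills=none; bids=[-] asks=[-]
After op 2 [order #2] limit_sell(price=99, qty=4): fills=none; bids=[-] asks=[#2:4@99]
After op 3 [order #3] limit_buy(price=99, qty=8): fills=#3x#2:4@99; bids=[#3:4@99] asks=[-]
After op 4 cancel(order #2): fills=none; bids=[#3:4@99] asks=[-]
After op 5 [order #4] limit_buy(price=97, qty=3): fills=none; bids=[#3:4@99 #4:3@97] asks=[-]
After op 6 [order #5] limit_sell(price=96, qty=4): fills=#3x#5:4@99; bids=[#4:3@97] asks=[-]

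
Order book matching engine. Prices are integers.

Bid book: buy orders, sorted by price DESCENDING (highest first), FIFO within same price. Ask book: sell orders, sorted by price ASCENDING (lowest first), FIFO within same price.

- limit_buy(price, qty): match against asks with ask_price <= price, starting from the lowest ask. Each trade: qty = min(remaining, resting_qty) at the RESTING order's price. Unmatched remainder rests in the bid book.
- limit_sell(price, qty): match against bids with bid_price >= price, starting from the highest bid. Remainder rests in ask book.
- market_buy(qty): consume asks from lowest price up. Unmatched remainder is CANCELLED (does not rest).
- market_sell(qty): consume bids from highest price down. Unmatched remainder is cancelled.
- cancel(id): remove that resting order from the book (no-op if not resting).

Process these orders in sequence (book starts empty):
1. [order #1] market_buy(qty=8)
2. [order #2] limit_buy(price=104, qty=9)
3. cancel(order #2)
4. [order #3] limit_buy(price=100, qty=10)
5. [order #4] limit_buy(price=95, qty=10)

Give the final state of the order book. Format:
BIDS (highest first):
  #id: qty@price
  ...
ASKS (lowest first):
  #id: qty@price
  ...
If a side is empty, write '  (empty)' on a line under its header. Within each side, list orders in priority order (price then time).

After op 1 [order #1] market_buy(qty=8): fills=none; bids=[-] asks=[-]
After op 2 [order #2] limit_buy(price=104, qty=9): fills=none; bids=[#2:9@104] asks=[-]
After op 3 cancel(order #2): fills=none; bids=[-] asks=[-]
After op 4 [order #3] limit_buy(price=100, qty=10): fills=none; bids=[#3:10@100] asks=[-]
After op 5 [order #4] limit_buy(price=95, qty=10): fills=none; bids=[#3:10@100 #4:10@95] asks=[-]

Answer: BIDS (highest first):
  #3: 10@100
  #4: 10@95
ASKS (lowest first):
  (empty)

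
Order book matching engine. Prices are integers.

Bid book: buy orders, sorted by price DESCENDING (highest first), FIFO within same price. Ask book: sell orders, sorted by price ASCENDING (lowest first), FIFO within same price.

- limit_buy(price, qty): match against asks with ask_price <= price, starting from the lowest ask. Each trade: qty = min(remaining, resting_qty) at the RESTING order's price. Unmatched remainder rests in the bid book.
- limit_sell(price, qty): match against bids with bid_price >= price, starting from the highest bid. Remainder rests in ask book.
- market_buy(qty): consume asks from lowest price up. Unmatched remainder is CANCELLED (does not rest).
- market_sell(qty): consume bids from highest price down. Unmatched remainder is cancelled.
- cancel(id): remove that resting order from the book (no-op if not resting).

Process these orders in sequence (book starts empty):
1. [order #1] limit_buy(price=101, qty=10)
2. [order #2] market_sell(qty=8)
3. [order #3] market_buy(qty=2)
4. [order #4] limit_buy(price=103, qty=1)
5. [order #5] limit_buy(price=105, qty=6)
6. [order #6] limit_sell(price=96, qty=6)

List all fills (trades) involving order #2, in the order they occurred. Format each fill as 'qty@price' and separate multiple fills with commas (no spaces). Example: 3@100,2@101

Answer: 8@101

Derivation:
After op 1 [order #1] limit_buy(price=101, qty=10): fills=none; bids=[#1:10@101] asks=[-]
After op 2 [order #2] market_sell(qty=8): fills=#1x#2:8@101; bids=[#1:2@101] asks=[-]
After op 3 [order #3] market_buy(qty=2): fills=none; bids=[#1:2@101] asks=[-]
After op 4 [order #4] limit_buy(price=103, qty=1): fills=none; bids=[#4:1@103 #1:2@101] asks=[-]
After op 5 [order #5] limit_buy(price=105, qty=6): fills=none; bids=[#5:6@105 #4:1@103 #1:2@101] asks=[-]
After op 6 [order #6] limit_sell(price=96, qty=6): fills=#5x#6:6@105; bids=[#4:1@103 #1:2@101] asks=[-]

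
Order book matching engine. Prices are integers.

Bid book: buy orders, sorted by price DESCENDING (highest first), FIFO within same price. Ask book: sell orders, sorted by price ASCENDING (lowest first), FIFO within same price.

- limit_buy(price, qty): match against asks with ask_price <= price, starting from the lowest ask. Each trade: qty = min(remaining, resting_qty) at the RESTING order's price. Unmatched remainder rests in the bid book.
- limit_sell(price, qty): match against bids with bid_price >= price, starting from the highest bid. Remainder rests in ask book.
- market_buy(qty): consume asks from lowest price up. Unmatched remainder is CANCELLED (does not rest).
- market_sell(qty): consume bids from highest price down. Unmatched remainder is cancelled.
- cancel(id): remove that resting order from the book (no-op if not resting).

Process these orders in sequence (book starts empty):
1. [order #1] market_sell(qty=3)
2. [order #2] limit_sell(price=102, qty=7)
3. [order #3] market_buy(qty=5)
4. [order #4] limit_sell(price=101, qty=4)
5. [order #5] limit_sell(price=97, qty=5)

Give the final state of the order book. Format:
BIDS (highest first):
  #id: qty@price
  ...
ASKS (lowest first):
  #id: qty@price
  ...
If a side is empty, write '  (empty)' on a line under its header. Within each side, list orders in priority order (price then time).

After op 1 [order #1] market_sell(qty=3): fills=none; bids=[-] asks=[-]
After op 2 [order #2] limit_sell(price=102, qty=7): fills=none; bids=[-] asks=[#2:7@102]
After op 3 [order #3] market_buy(qty=5): fills=#3x#2:5@102; bids=[-] asks=[#2:2@102]
After op 4 [order #4] limit_sell(price=101, qty=4): fills=none; bids=[-] asks=[#4:4@101 #2:2@102]
After op 5 [order #5] limit_sell(price=97, qty=5): fills=none; bids=[-] asks=[#5:5@97 #4:4@101 #2:2@102]

Answer: BIDS (highest first):
  (empty)
ASKS (lowest first):
  #5: 5@97
  #4: 4@101
  #2: 2@102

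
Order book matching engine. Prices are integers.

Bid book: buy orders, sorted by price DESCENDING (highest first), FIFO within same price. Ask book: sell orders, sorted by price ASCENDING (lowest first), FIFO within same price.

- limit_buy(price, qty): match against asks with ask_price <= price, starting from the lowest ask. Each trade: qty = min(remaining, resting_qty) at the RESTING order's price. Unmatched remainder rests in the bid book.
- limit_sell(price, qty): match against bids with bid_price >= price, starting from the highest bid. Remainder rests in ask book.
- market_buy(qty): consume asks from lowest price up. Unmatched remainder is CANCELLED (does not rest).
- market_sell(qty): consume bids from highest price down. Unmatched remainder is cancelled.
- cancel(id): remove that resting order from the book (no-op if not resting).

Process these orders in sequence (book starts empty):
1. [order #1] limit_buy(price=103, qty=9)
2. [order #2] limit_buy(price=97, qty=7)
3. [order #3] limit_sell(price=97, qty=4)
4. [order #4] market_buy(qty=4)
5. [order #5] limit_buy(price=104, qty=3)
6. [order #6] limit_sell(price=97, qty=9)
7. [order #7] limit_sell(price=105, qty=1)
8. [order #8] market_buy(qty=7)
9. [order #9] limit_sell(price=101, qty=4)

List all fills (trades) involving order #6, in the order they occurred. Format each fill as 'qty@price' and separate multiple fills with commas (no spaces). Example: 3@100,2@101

After op 1 [order #1] limit_buy(price=103, qty=9): fills=none; bids=[#1:9@103] asks=[-]
After op 2 [order #2] limit_buy(price=97, qty=7): fills=none; bids=[#1:9@103 #2:7@97] asks=[-]
After op 3 [order #3] limit_sell(price=97, qty=4): fills=#1x#3:4@103; bids=[#1:5@103 #2:7@97] asks=[-]
After op 4 [order #4] market_buy(qty=4): fills=none; bids=[#1:5@103 #2:7@97] asks=[-]
After op 5 [order #5] limit_buy(price=104, qty=3): fills=none; bids=[#5:3@104 #1:5@103 #2:7@97] asks=[-]
After op 6 [order #6] limit_sell(price=97, qty=9): fills=#5x#6:3@104 #1x#6:5@103 #2x#6:1@97; bids=[#2:6@97] asks=[-]
After op 7 [order #7] limit_sell(price=105, qty=1): fills=none; bids=[#2:6@97] asks=[#7:1@105]
After op 8 [order #8] market_buy(qty=7): fills=#8x#7:1@105; bids=[#2:6@97] asks=[-]
After op 9 [order #9] limit_sell(price=101, qty=4): fills=none; bids=[#2:6@97] asks=[#9:4@101]

Answer: 3@104,5@103,1@97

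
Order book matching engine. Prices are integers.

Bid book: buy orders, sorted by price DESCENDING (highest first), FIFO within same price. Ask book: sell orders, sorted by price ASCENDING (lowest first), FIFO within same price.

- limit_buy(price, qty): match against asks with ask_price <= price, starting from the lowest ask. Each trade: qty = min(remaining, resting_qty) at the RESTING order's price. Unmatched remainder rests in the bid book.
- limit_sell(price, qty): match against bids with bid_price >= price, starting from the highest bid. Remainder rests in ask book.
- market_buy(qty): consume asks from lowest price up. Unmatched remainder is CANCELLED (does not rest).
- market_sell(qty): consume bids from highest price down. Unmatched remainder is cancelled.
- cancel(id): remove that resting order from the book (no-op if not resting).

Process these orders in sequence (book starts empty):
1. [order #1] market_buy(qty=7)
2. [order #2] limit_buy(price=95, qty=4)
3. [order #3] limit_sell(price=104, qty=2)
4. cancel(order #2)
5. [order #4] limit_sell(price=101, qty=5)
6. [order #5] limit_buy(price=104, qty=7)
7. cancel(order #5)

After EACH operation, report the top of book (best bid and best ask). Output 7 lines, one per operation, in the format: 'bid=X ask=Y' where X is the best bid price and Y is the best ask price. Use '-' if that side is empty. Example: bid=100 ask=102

After op 1 [order #1] market_buy(qty=7): fills=none; bids=[-] asks=[-]
After op 2 [order #2] limit_buy(price=95, qty=4): fills=none; bids=[#2:4@95] asks=[-]
After op 3 [order #3] limit_sell(price=104, qty=2): fills=none; bids=[#2:4@95] asks=[#3:2@104]
After op 4 cancel(order #2): fills=none; bids=[-] asks=[#3:2@104]
After op 5 [order #4] limit_sell(price=101, qty=5): fills=none; bids=[-] asks=[#4:5@101 #3:2@104]
After op 6 [order #5] limit_buy(price=104, qty=7): fills=#5x#4:5@101 #5x#3:2@104; bids=[-] asks=[-]
After op 7 cancel(order #5): fills=none; bids=[-] asks=[-]

Answer: bid=- ask=-
bid=95 ask=-
bid=95 ask=104
bid=- ask=104
bid=- ask=101
bid=- ask=-
bid=- ask=-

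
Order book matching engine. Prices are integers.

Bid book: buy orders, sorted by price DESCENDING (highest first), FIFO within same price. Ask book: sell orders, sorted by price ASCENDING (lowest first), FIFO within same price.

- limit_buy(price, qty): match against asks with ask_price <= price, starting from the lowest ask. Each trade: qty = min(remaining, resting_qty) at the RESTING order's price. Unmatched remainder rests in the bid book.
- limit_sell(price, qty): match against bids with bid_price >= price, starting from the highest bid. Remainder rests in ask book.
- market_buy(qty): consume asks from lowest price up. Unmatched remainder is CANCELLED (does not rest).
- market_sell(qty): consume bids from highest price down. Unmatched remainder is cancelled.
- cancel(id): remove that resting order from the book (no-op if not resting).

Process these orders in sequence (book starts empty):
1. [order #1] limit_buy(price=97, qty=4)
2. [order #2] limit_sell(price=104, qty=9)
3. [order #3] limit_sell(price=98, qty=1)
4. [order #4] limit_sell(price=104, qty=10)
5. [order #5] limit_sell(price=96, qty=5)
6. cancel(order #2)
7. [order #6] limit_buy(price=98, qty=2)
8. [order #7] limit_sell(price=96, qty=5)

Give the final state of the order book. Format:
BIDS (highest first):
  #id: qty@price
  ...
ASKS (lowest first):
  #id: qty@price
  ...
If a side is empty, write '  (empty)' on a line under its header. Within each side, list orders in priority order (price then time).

After op 1 [order #1] limit_buy(price=97, qty=4): fills=none; bids=[#1:4@97] asks=[-]
After op 2 [order #2] limit_sell(price=104, qty=9): fills=none; bids=[#1:4@97] asks=[#2:9@104]
After op 3 [order #3] limit_sell(price=98, qty=1): fills=none; bids=[#1:4@97] asks=[#3:1@98 #2:9@104]
After op 4 [order #4] limit_sell(price=104, qty=10): fills=none; bids=[#1:4@97] asks=[#3:1@98 #2:9@104 #4:10@104]
After op 5 [order #5] limit_sell(price=96, qty=5): fills=#1x#5:4@97; bids=[-] asks=[#5:1@96 #3:1@98 #2:9@104 #4:10@104]
After op 6 cancel(order #2): fills=none; bids=[-] asks=[#5:1@96 #3:1@98 #4:10@104]
After op 7 [order #6] limit_buy(price=98, qty=2): fills=#6x#5:1@96 #6x#3:1@98; bids=[-] asks=[#4:10@104]
After op 8 [order #7] limit_sell(price=96, qty=5): fills=none; bids=[-] asks=[#7:5@96 #4:10@104]

Answer: BIDS (highest first):
  (empty)
ASKS (lowest first):
  #7: 5@96
  #4: 10@104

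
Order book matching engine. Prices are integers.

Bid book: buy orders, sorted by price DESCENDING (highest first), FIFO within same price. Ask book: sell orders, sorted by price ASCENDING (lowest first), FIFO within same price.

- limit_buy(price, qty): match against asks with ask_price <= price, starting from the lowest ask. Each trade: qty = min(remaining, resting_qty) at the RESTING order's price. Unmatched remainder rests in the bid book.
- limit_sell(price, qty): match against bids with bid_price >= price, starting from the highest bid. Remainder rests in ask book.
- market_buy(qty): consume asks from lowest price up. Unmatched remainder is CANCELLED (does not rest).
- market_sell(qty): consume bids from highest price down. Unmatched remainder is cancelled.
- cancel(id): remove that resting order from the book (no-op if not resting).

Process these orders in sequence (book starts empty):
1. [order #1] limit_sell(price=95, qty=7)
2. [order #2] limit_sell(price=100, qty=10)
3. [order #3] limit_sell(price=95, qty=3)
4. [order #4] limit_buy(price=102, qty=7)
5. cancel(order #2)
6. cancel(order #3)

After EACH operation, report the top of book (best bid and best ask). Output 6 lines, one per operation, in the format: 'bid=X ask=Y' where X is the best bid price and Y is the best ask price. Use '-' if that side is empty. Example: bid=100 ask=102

After op 1 [order #1] limit_sell(price=95, qty=7): fills=none; bids=[-] asks=[#1:7@95]
After op 2 [order #2] limit_sell(price=100, qty=10): fills=none; bids=[-] asks=[#1:7@95 #2:10@100]
After op 3 [order #3] limit_sell(price=95, qty=3): fills=none; bids=[-] asks=[#1:7@95 #3:3@95 #2:10@100]
After op 4 [order #4] limit_buy(price=102, qty=7): fills=#4x#1:7@95; bids=[-] asks=[#3:3@95 #2:10@100]
After op 5 cancel(order #2): fills=none; bids=[-] asks=[#3:3@95]
After op 6 cancel(order #3): fills=none; bids=[-] asks=[-]

Answer: bid=- ask=95
bid=- ask=95
bid=- ask=95
bid=- ask=95
bid=- ask=95
bid=- ask=-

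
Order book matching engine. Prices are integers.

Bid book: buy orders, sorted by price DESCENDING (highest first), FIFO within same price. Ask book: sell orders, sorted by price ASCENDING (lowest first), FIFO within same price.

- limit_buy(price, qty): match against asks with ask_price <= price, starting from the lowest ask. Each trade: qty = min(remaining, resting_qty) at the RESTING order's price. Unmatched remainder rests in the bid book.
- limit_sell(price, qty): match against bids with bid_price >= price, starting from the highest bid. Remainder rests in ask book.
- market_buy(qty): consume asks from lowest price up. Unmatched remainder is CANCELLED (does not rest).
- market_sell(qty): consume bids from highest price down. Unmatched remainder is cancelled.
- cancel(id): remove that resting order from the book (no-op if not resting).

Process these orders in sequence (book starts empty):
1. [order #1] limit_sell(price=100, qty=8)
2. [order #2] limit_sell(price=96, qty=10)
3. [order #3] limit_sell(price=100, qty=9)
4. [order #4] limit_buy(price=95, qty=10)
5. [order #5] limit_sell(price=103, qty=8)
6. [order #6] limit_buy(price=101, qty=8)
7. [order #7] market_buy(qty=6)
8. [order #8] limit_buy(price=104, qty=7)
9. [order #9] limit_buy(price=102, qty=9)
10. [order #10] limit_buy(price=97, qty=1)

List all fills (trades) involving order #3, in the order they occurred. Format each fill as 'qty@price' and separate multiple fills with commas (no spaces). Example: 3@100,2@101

After op 1 [order #1] limit_sell(price=100, qty=8): fills=none; bids=[-] asks=[#1:8@100]
After op 2 [order #2] limit_sell(price=96, qty=10): fills=none; bids=[-] asks=[#2:10@96 #1:8@100]
After op 3 [order #3] limit_sell(price=100, qty=9): fills=none; bids=[-] asks=[#2:10@96 #1:8@100 #3:9@100]
After op 4 [order #4] limit_buy(price=95, qty=10): fills=none; bids=[#4:10@95] asks=[#2:10@96 #1:8@100 #3:9@100]
After op 5 [order #5] limit_sell(price=103, qty=8): fills=none; bids=[#4:10@95] asks=[#2:10@96 #1:8@100 #3:9@100 #5:8@103]
After op 6 [order #6] limit_buy(price=101, qty=8): fills=#6x#2:8@96; bids=[#4:10@95] asks=[#2:2@96 #1:8@100 #3:9@100 #5:8@103]
After op 7 [order #7] market_buy(qty=6): fills=#7x#2:2@96 #7x#1:4@100; bids=[#4:10@95] asks=[#1:4@100 #3:9@100 #5:8@103]
After op 8 [order #8] limit_buy(price=104, qty=7): fills=#8x#1:4@100 #8x#3:3@100; bids=[#4:10@95] asks=[#3:6@100 #5:8@103]
After op 9 [order #9] limit_buy(price=102, qty=9): fills=#9x#3:6@100; bids=[#9:3@102 #4:10@95] asks=[#5:8@103]
After op 10 [order #10] limit_buy(price=97, qty=1): fills=none; bids=[#9:3@102 #10:1@97 #4:10@95] asks=[#5:8@103]

Answer: 3@100,6@100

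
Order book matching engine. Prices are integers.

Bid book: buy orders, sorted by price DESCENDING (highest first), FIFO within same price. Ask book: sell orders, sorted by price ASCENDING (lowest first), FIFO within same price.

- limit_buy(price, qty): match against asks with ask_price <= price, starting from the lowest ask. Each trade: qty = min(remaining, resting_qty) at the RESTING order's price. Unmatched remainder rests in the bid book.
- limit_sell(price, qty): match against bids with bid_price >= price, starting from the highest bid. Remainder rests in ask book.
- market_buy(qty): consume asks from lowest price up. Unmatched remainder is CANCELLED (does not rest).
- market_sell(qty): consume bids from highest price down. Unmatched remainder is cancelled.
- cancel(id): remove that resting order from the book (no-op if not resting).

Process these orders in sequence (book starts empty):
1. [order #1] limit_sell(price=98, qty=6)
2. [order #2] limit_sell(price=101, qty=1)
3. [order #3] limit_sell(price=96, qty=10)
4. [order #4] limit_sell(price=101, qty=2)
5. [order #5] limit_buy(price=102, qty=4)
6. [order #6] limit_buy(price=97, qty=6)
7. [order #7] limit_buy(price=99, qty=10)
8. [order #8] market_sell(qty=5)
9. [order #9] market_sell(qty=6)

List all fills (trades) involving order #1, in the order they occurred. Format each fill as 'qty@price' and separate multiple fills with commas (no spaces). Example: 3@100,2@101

After op 1 [order #1] limit_sell(price=98, qty=6): fills=none; bids=[-] asks=[#1:6@98]
After op 2 [order #2] limit_sell(price=101, qty=1): fills=none; bids=[-] asks=[#1:6@98 #2:1@101]
After op 3 [order #3] limit_sell(price=96, qty=10): fills=none; bids=[-] asks=[#3:10@96 #1:6@98 #2:1@101]
After op 4 [order #4] limit_sell(price=101, qty=2): fills=none; bids=[-] asks=[#3:10@96 #1:6@98 #2:1@101 #4:2@101]
After op 5 [order #5] limit_buy(price=102, qty=4): fills=#5x#3:4@96; bids=[-] asks=[#3:6@96 #1:6@98 #2:1@101 #4:2@101]
After op 6 [order #6] limit_buy(price=97, qty=6): fills=#6x#3:6@96; bids=[-] asks=[#1:6@98 #2:1@101 #4:2@101]
After op 7 [order #7] limit_buy(price=99, qty=10): fills=#7x#1:6@98; bids=[#7:4@99] asks=[#2:1@101 #4:2@101]
After op 8 [order #8] market_sell(qty=5): fills=#7x#8:4@99; bids=[-] asks=[#2:1@101 #4:2@101]
After op 9 [order #9] market_sell(qty=6): fills=none; bids=[-] asks=[#2:1@101 #4:2@101]

Answer: 6@98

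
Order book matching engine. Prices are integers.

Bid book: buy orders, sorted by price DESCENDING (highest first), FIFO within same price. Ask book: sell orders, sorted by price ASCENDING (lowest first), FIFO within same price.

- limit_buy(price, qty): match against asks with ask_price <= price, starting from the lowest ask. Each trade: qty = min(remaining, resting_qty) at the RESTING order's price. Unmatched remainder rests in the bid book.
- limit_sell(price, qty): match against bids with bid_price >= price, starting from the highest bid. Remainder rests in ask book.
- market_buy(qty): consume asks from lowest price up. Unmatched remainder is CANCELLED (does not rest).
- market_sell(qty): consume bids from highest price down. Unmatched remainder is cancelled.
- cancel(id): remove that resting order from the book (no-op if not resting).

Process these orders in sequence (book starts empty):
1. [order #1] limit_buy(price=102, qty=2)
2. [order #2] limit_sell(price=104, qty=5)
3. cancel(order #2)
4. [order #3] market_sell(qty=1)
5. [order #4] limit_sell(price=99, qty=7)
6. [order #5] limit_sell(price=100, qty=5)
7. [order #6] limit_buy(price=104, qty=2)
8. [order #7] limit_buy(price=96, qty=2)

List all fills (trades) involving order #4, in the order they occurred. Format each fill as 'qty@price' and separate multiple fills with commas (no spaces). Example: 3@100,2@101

After op 1 [order #1] limit_buy(price=102, qty=2): fills=none; bids=[#1:2@102] asks=[-]
After op 2 [order #2] limit_sell(price=104, qty=5): fills=none; bids=[#1:2@102] asks=[#2:5@104]
After op 3 cancel(order #2): fills=none; bids=[#1:2@102] asks=[-]
After op 4 [order #3] market_sell(qty=1): fills=#1x#3:1@102; bids=[#1:1@102] asks=[-]
After op 5 [order #4] limit_sell(price=99, qty=7): fills=#1x#4:1@102; bids=[-] asks=[#4:6@99]
After op 6 [order #5] limit_sell(price=100, qty=5): fills=none; bids=[-] asks=[#4:6@99 #5:5@100]
After op 7 [order #6] limit_buy(price=104, qty=2): fills=#6x#4:2@99; bids=[-] asks=[#4:4@99 #5:5@100]
After op 8 [order #7] limit_buy(price=96, qty=2): fills=none; bids=[#7:2@96] asks=[#4:4@99 #5:5@100]

Answer: 1@102,2@99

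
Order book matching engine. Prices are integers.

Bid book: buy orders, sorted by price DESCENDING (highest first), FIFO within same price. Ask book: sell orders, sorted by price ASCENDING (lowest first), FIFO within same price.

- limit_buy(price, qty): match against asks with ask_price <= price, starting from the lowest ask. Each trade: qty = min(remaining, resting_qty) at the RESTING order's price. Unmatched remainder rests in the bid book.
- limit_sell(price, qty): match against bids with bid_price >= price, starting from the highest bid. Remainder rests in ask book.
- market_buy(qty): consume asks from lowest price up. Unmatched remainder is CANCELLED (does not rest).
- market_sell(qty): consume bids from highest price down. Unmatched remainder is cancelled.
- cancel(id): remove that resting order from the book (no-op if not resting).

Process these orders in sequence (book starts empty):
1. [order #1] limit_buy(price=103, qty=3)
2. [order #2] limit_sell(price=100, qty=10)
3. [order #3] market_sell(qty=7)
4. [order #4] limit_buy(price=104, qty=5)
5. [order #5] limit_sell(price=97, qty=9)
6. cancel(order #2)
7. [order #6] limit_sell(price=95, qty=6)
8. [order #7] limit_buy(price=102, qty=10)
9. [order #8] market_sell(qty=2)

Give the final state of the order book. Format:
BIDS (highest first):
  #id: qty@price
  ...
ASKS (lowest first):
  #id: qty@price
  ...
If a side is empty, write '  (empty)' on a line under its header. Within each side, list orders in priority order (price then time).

Answer: BIDS (highest first):
  (empty)
ASKS (lowest first):
  #5: 5@97

Derivation:
After op 1 [order #1] limit_buy(price=103, qty=3): fills=none; bids=[#1:3@103] asks=[-]
After op 2 [order #2] limit_sell(price=100, qty=10): fills=#1x#2:3@103; bids=[-] asks=[#2:7@100]
After op 3 [order #3] market_sell(qty=7): fills=none; bids=[-] asks=[#2:7@100]
After op 4 [order #4] limit_buy(price=104, qty=5): fills=#4x#2:5@100; bids=[-] asks=[#2:2@100]
After op 5 [order #5] limit_sell(price=97, qty=9): fills=none; bids=[-] asks=[#5:9@97 #2:2@100]
After op 6 cancel(order #2): fills=none; bids=[-] asks=[#5:9@97]
After op 7 [order #6] limit_sell(price=95, qty=6): fills=none; bids=[-] asks=[#6:6@95 #5:9@97]
After op 8 [order #7] limit_buy(price=102, qty=10): fills=#7x#6:6@95 #7x#5:4@97; bids=[-] asks=[#5:5@97]
After op 9 [order #8] market_sell(qty=2): fills=none; bids=[-] asks=[#5:5@97]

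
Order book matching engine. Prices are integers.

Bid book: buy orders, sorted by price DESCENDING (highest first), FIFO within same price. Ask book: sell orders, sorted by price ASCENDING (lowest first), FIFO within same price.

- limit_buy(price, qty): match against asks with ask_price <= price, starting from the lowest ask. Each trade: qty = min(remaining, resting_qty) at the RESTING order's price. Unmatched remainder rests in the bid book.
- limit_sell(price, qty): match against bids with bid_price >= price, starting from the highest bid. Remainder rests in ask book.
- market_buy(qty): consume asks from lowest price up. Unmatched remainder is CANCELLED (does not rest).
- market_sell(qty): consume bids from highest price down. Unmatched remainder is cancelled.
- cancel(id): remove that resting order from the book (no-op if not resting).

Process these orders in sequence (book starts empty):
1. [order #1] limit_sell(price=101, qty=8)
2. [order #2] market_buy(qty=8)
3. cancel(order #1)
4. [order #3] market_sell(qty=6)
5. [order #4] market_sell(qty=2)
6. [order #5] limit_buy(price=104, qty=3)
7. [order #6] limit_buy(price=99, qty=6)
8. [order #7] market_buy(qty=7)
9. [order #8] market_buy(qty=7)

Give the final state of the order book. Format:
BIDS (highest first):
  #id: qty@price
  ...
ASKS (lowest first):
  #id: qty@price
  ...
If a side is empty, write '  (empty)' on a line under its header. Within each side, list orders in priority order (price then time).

After op 1 [order #1] limit_sell(price=101, qty=8): fills=none; bids=[-] asks=[#1:8@101]
After op 2 [order #2] market_buy(qty=8): fills=#2x#1:8@101; bids=[-] asks=[-]
After op 3 cancel(order #1): fills=none; bids=[-] asks=[-]
After op 4 [order #3] market_sell(qty=6): fills=none; bids=[-] asks=[-]
After op 5 [order #4] market_sell(qty=2): fills=none; bids=[-] asks=[-]
After op 6 [order #5] limit_buy(price=104, qty=3): fills=none; bids=[#5:3@104] asks=[-]
After op 7 [order #6] limit_buy(price=99, qty=6): fills=none; bids=[#5:3@104 #6:6@99] asks=[-]
After op 8 [order #7] market_buy(qty=7): fills=none; bids=[#5:3@104 #6:6@99] asks=[-]
After op 9 [order #8] market_buy(qty=7): fills=none; bids=[#5:3@104 #6:6@99] asks=[-]

Answer: BIDS (highest first):
  #5: 3@104
  #6: 6@99
ASKS (lowest first):
  (empty)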